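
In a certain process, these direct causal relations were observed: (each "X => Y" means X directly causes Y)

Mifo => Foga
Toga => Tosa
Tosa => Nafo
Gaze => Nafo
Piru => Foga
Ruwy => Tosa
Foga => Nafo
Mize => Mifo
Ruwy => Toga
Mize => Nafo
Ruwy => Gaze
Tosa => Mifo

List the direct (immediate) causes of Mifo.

Mize, Tosa

Upstream contributors include Ruwy, Toga, but only Mize, Tosa feed directly into Mifo.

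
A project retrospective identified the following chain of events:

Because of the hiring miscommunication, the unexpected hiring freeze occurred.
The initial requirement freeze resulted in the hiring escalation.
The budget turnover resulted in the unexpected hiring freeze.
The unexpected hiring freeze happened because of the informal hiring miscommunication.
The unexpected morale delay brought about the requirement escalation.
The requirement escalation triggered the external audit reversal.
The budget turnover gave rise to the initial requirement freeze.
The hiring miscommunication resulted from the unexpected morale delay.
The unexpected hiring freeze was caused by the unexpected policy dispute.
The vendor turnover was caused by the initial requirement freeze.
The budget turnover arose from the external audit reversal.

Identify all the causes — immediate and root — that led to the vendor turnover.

the budget turnover, the external audit reversal, the initial requirement freeze, the requirement escalation, the unexpected morale delay

Immediate cause of the vendor turnover: the initial requirement freeze.
Further upstream: the unexpected morale delay, the requirement escalation, the external audit reversal, the budget turnover.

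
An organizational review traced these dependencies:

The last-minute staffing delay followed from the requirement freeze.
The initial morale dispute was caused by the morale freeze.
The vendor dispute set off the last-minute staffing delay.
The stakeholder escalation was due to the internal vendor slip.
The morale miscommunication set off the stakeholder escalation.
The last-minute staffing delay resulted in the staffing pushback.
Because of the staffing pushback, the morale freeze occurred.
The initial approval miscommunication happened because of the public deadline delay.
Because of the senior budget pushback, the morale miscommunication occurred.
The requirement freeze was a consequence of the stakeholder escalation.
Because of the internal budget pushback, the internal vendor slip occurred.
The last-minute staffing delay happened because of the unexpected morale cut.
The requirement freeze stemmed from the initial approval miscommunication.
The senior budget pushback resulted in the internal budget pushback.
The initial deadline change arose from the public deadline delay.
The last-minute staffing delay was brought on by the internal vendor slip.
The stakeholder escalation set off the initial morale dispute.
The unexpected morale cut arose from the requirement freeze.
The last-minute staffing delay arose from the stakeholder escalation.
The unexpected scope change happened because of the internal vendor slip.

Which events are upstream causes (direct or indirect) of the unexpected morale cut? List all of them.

Immediate cause of the unexpected morale cut: the requirement freeze.
Further upstream: the public deadline delay, the senior budget pushback, the internal budget pushback, the morale miscommunication, the initial approval miscommunication, the internal vendor slip, the stakeholder escalation.

the initial approval miscommunication, the internal budget pushback, the internal vendor slip, the morale miscommunication, the public deadline delay, the requirement freeze, the senior budget pushback, the stakeholder escalation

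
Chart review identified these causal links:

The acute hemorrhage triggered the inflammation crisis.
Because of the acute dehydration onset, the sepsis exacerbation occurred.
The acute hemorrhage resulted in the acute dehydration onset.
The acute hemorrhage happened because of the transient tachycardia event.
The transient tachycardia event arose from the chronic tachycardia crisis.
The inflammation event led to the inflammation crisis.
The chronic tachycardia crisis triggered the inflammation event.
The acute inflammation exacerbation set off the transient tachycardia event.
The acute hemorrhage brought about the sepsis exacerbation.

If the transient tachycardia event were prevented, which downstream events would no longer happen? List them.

Downstream of the transient tachycardia event: the acute hemorrhage, the acute dehydration onset, the sepsis exacerbation, the inflammation crisis.
Of those, still caused via another path: the inflammation crisis.
The remainder have no surviving cause.

the acute dehydration onset, the acute hemorrhage, the sepsis exacerbation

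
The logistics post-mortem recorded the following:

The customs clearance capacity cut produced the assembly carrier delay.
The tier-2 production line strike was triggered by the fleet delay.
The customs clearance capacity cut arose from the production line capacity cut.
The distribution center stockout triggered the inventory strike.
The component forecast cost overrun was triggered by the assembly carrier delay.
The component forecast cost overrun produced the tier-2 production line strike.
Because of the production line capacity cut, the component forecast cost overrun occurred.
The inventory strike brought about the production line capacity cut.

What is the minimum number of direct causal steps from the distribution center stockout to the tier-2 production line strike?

4

Shortest chain: the distribution center stockout → the inventory strike → the production line capacity cut → the component forecast cost overrun → the tier-2 production line strike.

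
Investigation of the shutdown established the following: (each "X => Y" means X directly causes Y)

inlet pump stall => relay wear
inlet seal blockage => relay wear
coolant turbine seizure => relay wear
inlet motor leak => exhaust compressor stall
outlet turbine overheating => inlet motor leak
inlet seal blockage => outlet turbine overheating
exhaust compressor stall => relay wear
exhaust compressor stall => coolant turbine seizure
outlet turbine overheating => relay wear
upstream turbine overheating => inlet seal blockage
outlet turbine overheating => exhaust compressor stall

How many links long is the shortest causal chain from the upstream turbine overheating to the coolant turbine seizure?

4

Shortest chain: the upstream turbine overheating → the inlet seal blockage → the outlet turbine overheating → the exhaust compressor stall → the coolant turbine seizure.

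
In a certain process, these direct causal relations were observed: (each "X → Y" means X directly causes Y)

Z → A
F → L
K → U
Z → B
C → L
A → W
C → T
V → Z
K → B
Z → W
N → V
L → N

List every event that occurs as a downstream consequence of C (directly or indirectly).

A, B, L, N, T, V, W, Z

Direct effects: L, T.
2 steps out: N.
3 steps out: V.
4 steps out: Z.
5 steps out: B, A, W.
Not reachable from it: K, U, F.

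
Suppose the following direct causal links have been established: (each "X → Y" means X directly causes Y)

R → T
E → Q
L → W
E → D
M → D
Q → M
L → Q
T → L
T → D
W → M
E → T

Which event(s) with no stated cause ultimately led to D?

Tracing upstream from D: D ← E.
A separate upstream branch: D ← T ← R.
Each of those chain origins has no stated cause.

E, R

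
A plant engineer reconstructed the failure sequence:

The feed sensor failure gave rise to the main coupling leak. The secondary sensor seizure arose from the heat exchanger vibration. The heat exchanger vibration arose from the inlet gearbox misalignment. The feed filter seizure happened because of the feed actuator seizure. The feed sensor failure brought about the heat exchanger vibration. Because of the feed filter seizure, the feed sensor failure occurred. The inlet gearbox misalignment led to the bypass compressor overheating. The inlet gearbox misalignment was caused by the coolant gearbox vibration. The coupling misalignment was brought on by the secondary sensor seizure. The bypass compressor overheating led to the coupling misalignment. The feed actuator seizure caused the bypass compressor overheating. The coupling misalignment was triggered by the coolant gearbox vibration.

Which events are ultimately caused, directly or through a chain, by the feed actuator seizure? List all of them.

the bypass compressor overheating, the coupling misalignment, the feed filter seizure, the feed sensor failure, the heat exchanger vibration, the main coupling leak, the secondary sensor seizure

Direct effects: the feed filter seizure, the bypass compressor overheating.
2 steps out: the feed sensor failure, the coupling misalignment.
3 steps out: the heat exchanger vibration, the main coupling leak.
4 steps out: the secondary sensor seizure.
Not reachable from it: the coolant gearbox vibration, the inlet gearbox misalignment.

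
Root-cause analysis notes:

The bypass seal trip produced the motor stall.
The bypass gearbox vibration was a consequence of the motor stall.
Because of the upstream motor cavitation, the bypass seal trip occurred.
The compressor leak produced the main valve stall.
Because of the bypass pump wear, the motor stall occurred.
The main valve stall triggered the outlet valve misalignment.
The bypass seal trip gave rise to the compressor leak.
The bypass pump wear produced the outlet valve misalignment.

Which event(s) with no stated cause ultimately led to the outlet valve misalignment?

the bypass pump wear, the upstream motor cavitation

Tracing upstream from the outlet valve misalignment: the outlet valve misalignment ← the main valve stall ← the compressor leak ← the bypass seal trip ← the upstream motor cavitation.
A separate upstream branch: the outlet valve misalignment ← the bypass pump wear.
Each of those chain origins has no stated cause.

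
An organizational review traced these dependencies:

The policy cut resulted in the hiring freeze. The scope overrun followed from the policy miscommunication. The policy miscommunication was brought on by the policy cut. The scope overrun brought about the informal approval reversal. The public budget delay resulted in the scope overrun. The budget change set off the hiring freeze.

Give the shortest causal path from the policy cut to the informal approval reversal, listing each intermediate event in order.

the policy cut → the policy miscommunication
the policy miscommunication → the scope overrun
the scope overrun → the informal approval reversal
Length: 3 steps.

the policy cut → the policy miscommunication → the scope overrun → the informal approval reversal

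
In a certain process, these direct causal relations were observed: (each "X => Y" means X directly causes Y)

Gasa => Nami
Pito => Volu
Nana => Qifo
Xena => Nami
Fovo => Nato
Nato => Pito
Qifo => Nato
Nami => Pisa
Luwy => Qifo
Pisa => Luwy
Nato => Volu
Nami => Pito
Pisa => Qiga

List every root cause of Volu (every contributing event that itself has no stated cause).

Fovo, Gasa, Nana, Xena

Tracing upstream from Volu: Volu ← Pito ← Nami ← Gasa.
A separate upstream branch: Volu ← Pito ← Nami ← Xena.
A separate upstream branch: Volu ← Nato ← Fovo.
A separate upstream branch: Volu ← Nato ← Qifo ← Nana.
Each of those chain origins has no stated cause.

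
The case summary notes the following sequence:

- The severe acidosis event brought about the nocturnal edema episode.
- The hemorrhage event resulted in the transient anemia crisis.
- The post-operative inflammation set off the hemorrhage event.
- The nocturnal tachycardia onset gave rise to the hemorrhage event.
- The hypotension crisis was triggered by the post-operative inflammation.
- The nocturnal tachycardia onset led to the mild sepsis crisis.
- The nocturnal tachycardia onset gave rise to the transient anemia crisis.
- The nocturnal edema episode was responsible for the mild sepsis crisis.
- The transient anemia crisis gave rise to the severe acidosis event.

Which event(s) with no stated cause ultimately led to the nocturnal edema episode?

the nocturnal tachycardia onset, the post-operative inflammation

Tracing upstream from the nocturnal edema episode: the nocturnal edema episode ← the severe acidosis event ← the transient anemia crisis ← the hemorrhage event ← the post-operative inflammation.
A separate upstream branch: the nocturnal edema episode ← the severe acidosis event ← the transient anemia crisis ← the nocturnal tachycardia onset.
Each of those chain origins has no stated cause.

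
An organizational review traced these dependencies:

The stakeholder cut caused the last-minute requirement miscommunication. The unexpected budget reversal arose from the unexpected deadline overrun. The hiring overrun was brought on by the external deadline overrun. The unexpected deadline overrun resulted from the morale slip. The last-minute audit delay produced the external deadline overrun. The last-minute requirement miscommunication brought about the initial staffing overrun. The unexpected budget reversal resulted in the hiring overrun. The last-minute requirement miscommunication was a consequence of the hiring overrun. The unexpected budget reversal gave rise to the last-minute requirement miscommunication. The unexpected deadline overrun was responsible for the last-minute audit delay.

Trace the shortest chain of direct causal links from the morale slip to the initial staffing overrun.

the morale slip → the unexpected deadline overrun → the unexpected budget reversal → the last-minute requirement miscommunication → the initial staffing overrun

the morale slip → the unexpected deadline overrun
the unexpected deadline overrun → the unexpected budget reversal
the unexpected budget reversal → the last-minute requirement miscommunication
the last-minute requirement miscommunication → the initial staffing overrun
Length: 4 steps.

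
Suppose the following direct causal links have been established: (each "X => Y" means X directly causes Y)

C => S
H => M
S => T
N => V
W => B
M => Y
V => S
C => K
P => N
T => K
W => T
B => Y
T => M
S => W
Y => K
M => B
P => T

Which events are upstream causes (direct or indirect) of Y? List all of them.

Immediate causes of Y: M, B.
Further upstream: P, N, C, V, S, W, H, T.

B, C, H, M, N, P, S, T, V, W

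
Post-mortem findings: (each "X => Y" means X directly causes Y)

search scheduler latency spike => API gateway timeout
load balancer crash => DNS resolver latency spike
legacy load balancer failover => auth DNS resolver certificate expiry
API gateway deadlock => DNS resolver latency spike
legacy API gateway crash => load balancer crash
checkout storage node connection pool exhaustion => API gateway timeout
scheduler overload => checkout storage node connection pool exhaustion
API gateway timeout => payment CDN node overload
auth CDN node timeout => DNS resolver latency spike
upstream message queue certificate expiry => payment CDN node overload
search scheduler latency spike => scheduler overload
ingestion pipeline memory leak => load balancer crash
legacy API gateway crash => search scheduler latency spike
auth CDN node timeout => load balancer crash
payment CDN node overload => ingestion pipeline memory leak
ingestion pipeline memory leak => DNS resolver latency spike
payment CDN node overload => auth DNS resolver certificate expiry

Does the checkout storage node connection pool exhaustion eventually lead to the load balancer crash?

Yes

There is a causal chain: the checkout storage node connection pool exhaustion → the API gateway timeout → the payment CDN node overload → the ingestion pipeline memory leak → the load balancer crash.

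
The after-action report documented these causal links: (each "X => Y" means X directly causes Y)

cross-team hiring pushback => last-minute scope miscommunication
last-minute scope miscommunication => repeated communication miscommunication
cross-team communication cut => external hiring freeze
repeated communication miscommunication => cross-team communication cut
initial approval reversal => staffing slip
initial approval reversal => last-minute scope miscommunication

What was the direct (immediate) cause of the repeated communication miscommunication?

Upstream contributors include the initial approval reversal, the cross-team hiring pushback, but only the last-minute scope miscommunication feeds directly into the repeated communication miscommunication.

the last-minute scope miscommunication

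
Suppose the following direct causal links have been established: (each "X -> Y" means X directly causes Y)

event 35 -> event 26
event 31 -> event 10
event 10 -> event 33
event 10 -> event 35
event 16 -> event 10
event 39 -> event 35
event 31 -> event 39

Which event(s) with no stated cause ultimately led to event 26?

Tracing upstream from event 26: event 26 ← event 35 ← event 39 ← event 31.
A separate upstream branch: event 26 ← event 35 ← event 10 ← event 16.
Each of those chain origins has no stated cause.

event 16, event 31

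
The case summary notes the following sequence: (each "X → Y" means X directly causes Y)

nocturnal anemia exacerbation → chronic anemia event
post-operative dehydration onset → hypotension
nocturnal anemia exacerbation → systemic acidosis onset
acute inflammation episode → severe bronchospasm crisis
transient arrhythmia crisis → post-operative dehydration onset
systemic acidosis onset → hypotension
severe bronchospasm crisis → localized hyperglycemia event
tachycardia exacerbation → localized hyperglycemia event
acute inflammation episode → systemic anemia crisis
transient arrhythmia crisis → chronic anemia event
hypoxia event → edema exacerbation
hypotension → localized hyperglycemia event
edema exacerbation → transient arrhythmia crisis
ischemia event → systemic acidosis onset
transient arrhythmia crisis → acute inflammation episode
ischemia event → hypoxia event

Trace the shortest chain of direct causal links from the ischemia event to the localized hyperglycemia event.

the ischemia event → the systemic acidosis onset → the hypotension → the localized hyperglycemia event

the ischemia event → the systemic acidosis onset
the systemic acidosis onset → the hypotension
the hypotension → the localized hyperglycemia event
Length: 3 steps.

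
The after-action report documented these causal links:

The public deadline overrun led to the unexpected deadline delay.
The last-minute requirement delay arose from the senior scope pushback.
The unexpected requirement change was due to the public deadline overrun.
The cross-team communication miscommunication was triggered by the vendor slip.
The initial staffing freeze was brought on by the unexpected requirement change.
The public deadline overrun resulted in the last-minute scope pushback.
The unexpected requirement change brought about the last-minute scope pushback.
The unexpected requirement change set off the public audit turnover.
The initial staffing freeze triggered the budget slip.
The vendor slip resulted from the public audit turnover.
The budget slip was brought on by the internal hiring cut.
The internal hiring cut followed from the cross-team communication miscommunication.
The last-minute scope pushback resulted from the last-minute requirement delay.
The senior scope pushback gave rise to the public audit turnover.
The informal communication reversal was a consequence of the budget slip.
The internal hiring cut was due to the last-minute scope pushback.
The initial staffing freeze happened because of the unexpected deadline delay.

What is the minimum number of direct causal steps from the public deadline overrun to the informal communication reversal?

Shortest chain: the public deadline overrun → the unexpected deadline delay → the initial staffing freeze → the budget slip → the informal communication reversal.

4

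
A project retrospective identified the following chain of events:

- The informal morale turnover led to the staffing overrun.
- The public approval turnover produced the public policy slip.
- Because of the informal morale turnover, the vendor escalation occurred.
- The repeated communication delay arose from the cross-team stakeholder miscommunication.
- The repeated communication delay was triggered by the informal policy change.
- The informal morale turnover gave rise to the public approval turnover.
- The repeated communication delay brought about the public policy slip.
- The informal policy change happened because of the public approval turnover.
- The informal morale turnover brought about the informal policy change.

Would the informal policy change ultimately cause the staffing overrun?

The informal policy change leads to the repeated communication delay, the public policy slip; the staffing overrun is not among them.

No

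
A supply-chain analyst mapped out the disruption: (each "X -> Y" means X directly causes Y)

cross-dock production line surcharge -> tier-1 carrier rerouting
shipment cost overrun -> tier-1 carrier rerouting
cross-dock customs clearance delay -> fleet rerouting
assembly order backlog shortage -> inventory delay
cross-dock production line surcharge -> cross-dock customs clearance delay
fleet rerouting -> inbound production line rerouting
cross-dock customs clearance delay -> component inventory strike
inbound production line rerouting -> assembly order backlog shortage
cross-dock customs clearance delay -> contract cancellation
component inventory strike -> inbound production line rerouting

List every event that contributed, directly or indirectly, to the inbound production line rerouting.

the component inventory strike, the cross-dock customs clearance delay, the cross-dock production line surcharge, the fleet rerouting

Immediate causes of the inbound production line rerouting: the component inventory strike, the fleet rerouting.
Further upstream: the cross-dock production line surcharge, the cross-dock customs clearance delay.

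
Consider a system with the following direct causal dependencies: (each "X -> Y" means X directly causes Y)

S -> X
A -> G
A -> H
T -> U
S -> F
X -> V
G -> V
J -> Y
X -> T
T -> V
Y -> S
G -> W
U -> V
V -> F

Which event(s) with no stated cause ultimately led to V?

A, J

Tracing upstream from V: V ← G ← A.
A separate upstream branch: V ← X ← S ← Y ← J.
Each of those chain origins has no stated cause.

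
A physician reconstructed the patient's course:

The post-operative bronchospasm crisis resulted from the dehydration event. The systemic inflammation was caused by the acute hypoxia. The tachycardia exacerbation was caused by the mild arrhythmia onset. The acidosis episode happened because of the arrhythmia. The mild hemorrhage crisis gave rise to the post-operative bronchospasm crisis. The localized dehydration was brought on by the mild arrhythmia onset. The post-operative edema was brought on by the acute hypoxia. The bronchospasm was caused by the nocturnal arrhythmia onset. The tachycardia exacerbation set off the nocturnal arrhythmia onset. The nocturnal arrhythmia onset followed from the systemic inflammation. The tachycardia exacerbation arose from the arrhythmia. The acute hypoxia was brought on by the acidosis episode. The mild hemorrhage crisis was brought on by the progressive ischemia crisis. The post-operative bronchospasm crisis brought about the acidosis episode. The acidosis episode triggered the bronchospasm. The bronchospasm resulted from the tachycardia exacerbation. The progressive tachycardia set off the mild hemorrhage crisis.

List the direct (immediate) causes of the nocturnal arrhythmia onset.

Upstream contributors include the mild arrhythmia onset, the progressive tachycardia, the dehydration event, the progressive ischemia crisis, the mild hemorrhage crisis, the arrhythmia, the post-operative bronchospasm crisis, the acidosis episode, the acute hypoxia, but only the systemic inflammation, the tachycardia exacerbation feed directly into the nocturnal arrhythmia onset.

the systemic inflammation, the tachycardia exacerbation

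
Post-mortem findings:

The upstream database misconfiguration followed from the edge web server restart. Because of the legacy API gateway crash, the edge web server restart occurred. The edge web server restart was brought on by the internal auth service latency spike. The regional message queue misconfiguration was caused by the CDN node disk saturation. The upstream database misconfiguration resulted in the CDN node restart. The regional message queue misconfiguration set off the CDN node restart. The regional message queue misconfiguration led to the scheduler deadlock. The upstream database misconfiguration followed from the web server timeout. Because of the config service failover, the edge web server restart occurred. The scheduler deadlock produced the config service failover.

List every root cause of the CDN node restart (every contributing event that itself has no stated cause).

Tracing upstream from the CDN node restart: the CDN node restart ← the regional message queue misconfiguration ← the CDN node disk saturation.
A separate upstream branch: the CDN node restart ← the upstream database misconfiguration ← the edge web server restart ← the legacy API gateway crash.
A separate upstream branch: the CDN node restart ← the upstream database misconfiguration ← the web server timeout.
A separate upstream branch: the CDN node restart ← the upstream database misconfiguration ← the edge web server restart ← the internal auth service latency spike.
Each of those chain origins has no stated cause.

the CDN node disk saturation, the internal auth service latency spike, the legacy API gateway crash, the web server timeout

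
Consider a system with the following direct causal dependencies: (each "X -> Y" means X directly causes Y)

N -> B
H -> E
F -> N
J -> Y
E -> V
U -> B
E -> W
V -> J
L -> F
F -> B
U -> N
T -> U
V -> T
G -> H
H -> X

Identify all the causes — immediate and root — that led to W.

E, G, H

Immediate cause of W: E.
Further upstream: G, H.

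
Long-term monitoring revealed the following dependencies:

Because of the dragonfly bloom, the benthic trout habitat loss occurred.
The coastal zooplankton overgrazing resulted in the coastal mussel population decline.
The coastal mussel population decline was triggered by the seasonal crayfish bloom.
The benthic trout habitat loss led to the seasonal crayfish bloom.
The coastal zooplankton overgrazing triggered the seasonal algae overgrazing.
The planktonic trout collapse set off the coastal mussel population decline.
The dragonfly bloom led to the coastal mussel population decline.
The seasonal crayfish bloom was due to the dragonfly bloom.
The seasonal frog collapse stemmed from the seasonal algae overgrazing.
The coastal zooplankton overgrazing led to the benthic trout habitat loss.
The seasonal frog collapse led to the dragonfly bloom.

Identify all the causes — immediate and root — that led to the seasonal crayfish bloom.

the benthic trout habitat loss, the coastal zooplankton overgrazing, the dragonfly bloom, the seasonal algae overgrazing, the seasonal frog collapse

Immediate causes of the seasonal crayfish bloom: the dragonfly bloom, the benthic trout habitat loss.
Further upstream: the coastal zooplankton overgrazing, the seasonal algae overgrazing, the seasonal frog collapse.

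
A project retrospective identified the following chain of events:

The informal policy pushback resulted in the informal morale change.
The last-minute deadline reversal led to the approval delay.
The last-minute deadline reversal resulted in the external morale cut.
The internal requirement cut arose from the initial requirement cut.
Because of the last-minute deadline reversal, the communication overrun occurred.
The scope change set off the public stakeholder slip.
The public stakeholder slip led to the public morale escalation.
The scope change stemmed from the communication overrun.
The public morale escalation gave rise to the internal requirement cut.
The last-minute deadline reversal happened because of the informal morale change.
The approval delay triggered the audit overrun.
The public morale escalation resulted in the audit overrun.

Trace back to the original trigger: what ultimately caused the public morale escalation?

Tracing upstream from the public morale escalation: the public morale escalation ← the public stakeholder slip ← the scope change ← the communication overrun ← the last-minute deadline reversal ← the informal morale change ← the informal policy pushback.
The informal policy pushback has no stated cause, so it is the root.

the informal policy pushback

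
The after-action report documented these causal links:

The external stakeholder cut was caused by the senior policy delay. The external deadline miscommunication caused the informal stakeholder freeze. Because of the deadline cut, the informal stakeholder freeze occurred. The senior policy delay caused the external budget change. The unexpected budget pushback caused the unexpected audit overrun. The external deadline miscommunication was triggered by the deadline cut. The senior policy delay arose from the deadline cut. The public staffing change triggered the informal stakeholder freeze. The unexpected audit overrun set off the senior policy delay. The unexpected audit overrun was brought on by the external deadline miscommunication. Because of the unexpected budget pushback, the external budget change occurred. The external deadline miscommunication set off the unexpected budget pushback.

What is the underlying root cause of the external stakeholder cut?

Tracing upstream from the external stakeholder cut: the external stakeholder cut ← the senior policy delay ← the deadline cut.
The deadline cut has no stated cause, so it is the root.

the deadline cut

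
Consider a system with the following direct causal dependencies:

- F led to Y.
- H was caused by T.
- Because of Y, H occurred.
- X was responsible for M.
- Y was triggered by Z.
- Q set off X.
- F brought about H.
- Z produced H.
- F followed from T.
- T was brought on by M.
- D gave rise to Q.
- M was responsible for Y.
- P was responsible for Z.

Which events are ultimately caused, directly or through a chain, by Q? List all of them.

F, H, M, T, X, Y

Direct effects: X.
2 steps out: M.
3 steps out: T, Y.
4 steps out: F, H.
Not reachable from it: D, P, Z.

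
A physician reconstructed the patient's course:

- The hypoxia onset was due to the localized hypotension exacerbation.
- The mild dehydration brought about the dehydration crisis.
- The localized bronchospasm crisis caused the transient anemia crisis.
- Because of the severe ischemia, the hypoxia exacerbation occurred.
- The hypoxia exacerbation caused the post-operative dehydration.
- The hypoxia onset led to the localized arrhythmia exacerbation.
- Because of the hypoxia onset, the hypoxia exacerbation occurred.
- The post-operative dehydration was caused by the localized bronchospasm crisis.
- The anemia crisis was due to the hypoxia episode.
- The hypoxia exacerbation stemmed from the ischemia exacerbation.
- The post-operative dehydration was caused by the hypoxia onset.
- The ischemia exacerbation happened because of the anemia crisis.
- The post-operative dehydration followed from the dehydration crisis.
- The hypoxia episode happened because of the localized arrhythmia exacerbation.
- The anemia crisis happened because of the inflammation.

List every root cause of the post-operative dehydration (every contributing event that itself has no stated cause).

Tracing upstream from the post-operative dehydration: the post-operative dehydration ← the localized bronchospasm crisis.
A separate upstream branch: the post-operative dehydration ← the hypoxia onset ← the localized hypotension exacerbation.
A separate upstream branch: the post-operative dehydration ← the hypoxia exacerbation ← the ischemia exacerbation ← the anemia crisis ← the inflammation.
A separate upstream branch: the post-operative dehydration ← the hypoxia exacerbation ← the severe ischemia.
A separate upstream branch: the post-operative dehydration ← the dehydration crisis ← the mild dehydration.
Each of those chain origins has no stated cause.

the inflammation, the localized bronchospasm crisis, the localized hypotension exacerbation, the mild dehydration, the severe ischemia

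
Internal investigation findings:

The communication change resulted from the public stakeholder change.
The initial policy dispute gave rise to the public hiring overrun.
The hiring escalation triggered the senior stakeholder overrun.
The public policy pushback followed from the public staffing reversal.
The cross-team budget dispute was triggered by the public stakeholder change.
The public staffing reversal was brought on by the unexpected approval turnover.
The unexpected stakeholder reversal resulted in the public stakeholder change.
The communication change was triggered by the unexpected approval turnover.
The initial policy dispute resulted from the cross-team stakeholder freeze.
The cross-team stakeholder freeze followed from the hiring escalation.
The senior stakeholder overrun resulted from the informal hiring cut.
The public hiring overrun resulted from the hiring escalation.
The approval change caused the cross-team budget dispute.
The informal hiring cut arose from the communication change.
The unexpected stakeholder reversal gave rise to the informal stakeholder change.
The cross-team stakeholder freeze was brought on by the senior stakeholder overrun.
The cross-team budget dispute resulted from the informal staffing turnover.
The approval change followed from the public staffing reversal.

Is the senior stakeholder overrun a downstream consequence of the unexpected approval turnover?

Yes

There is a causal chain: the unexpected approval turnover → the communication change → the informal hiring cut → the senior stakeholder overrun.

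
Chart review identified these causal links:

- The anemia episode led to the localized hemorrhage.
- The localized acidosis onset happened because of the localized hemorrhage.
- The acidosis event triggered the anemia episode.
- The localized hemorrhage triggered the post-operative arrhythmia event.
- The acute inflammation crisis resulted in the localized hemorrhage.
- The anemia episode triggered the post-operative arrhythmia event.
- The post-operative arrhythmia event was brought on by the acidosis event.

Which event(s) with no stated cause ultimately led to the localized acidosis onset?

the acidosis event, the acute inflammation crisis

Tracing upstream from the localized acidosis onset: the localized acidosis onset ← the localized hemorrhage ← the anemia episode ← the acidosis event.
A separate upstream branch: the localized acidosis onset ← the localized hemorrhage ← the acute inflammation crisis.
Each of those chain origins has no stated cause.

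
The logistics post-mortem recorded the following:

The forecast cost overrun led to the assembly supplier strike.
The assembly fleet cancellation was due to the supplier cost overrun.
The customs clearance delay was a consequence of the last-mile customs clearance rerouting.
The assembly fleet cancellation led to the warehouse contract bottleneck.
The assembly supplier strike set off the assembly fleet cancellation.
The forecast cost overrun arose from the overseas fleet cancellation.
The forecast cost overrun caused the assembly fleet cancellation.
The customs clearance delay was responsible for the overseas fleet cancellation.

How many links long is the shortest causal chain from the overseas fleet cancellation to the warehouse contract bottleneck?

Shortest chain: the overseas fleet cancellation → the forecast cost overrun → the assembly fleet cancellation → the warehouse contract bottleneck.

3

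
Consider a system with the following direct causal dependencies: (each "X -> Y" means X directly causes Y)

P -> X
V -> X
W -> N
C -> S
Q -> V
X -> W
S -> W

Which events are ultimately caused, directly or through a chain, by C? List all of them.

N, S, W

Direct effects: S.
2 steps out: W.
3 steps out: N.
Not reachable from it: P, Q, V, X.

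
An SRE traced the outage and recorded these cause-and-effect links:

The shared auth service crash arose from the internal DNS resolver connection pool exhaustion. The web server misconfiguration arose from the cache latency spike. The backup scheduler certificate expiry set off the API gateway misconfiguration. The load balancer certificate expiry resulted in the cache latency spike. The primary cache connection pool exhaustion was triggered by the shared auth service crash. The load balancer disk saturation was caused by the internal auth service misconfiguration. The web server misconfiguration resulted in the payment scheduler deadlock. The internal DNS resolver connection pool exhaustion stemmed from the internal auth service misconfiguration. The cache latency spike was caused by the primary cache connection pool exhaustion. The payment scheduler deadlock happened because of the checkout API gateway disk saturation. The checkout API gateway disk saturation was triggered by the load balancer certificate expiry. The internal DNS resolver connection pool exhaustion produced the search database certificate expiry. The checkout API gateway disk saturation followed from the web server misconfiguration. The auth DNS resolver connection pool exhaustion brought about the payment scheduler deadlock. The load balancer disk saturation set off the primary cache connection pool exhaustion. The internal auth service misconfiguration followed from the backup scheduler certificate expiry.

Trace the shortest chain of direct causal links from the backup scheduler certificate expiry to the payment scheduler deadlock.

the backup scheduler certificate expiry → the internal auth service misconfiguration → the load balancer disk saturation → the primary cache connection pool exhaustion → the cache latency spike → the web server misconfiguration → the payment scheduler deadlock

the backup scheduler certificate expiry → the internal auth service misconfiguration
the internal auth service misconfiguration → the load balancer disk saturation
the load balancer disk saturation → the primary cache connection pool exhaustion
the primary cache connection pool exhaustion → the cache latency spike
the cache latency spike → the web server misconfiguration
the web server misconfiguration → the payment scheduler deadlock
Length: 6 steps.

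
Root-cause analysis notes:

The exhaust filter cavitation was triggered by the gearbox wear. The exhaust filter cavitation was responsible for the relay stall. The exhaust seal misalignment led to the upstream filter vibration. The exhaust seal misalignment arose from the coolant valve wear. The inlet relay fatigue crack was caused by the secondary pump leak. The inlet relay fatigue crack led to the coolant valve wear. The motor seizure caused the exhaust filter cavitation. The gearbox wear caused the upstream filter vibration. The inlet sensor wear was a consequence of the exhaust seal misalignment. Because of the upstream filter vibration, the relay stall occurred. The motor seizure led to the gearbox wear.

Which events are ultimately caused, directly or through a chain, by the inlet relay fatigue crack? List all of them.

the coolant valve wear, the exhaust seal misalignment, the inlet sensor wear, the relay stall, the upstream filter vibration

Direct effects: the coolant valve wear.
2 steps out: the exhaust seal misalignment.
3 steps out: the inlet sensor wear, the upstream filter vibration.
4 steps out: the relay stall.
Not reachable from it: the secondary pump leak, the motor seizure, the gearbox wear, the exhaust filter cavitation.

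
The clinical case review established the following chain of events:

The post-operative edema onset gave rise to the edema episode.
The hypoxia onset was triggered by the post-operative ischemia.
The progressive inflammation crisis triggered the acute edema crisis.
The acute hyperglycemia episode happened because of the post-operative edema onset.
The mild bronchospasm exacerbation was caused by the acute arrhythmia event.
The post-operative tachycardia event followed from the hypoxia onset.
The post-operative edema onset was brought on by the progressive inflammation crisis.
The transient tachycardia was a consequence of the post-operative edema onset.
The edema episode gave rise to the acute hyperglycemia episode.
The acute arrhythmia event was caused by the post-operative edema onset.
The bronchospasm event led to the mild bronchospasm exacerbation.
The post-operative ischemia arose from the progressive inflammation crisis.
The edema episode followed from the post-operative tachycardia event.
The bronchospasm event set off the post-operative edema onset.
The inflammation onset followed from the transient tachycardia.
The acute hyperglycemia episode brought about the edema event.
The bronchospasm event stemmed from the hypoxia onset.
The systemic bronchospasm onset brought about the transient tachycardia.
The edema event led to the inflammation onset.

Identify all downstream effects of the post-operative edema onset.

the acute arrhythmia event, the acute hyperglycemia episode, the edema episode, the edema event, the inflammation onset, the mild bronchospasm exacerbation, the transient tachycardia

Direct effects: the transient tachycardia, the acute arrhythmia event, the edema episode, the acute hyperglycemia episode.
2 steps out: the mild bronchospasm exacerbation, the edema event, the inflammation onset.
Not reachable from it: the progressive inflammation crisis, the post-operative ischemia, the hypoxia onset, the systemic bronchospasm onset, the acute edema crisis, the post-operative tachycardia event, the bronchospasm event.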